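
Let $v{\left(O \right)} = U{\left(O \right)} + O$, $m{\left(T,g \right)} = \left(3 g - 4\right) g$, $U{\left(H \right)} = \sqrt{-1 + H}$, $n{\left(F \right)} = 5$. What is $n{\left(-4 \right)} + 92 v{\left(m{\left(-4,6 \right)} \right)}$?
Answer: $7733 + 92 \sqrt{83} \approx 8571.2$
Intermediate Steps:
$m{\left(T,g \right)} = g \left(-4 + 3 g\right)$ ($m{\left(T,g \right)} = \left(-4 + 3 g\right) g = g \left(-4 + 3 g\right)$)
$v{\left(O \right)} = O + \sqrt{-1 + O}$ ($v{\left(O \right)} = \sqrt{-1 + O} + O = O + \sqrt{-1 + O}$)
$n{\left(-4 \right)} + 92 v{\left(m{\left(-4,6 \right)} \right)} = 5 + 92 \left(6 \left(-4 + 3 \cdot 6\right) + \sqrt{-1 + 6 \left(-4 + 3 \cdot 6\right)}\right) = 5 + 92 \left(6 \left(-4 + 18\right) + \sqrt{-1 + 6 \left(-4 + 18\right)}\right) = 5 + 92 \left(6 \cdot 14 + \sqrt{-1 + 6 \cdot 14}\right) = 5 + 92 \left(84 + \sqrt{-1 + 84}\right) = 5 + 92 \left(84 + \sqrt{83}\right) = 5 + \left(7728 + 92 \sqrt{83}\right) = 7733 + 92 \sqrt{83}$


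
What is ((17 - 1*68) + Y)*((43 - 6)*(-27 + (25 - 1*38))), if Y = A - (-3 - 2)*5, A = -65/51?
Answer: 2058680/51 ≈ 40366.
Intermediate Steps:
A = -65/51 (A = -65*1/51 = -65/51 ≈ -1.2745)
Y = 1210/51 (Y = -65/51 - (-3 - 2)*5 = -65/51 - (-5)*5 = -65/51 - 1*(-25) = -65/51 + 25 = 1210/51 ≈ 23.725)
((17 - 1*68) + Y)*((43 - 6)*(-27 + (25 - 1*38))) = ((17 - 1*68) + 1210/51)*((43 - 6)*(-27 + (25 - 1*38))) = ((17 - 68) + 1210/51)*(37*(-27 + (25 - 38))) = (-51 + 1210/51)*(37*(-27 - 13)) = -51467*(-40)/51 = -1391/51*(-1480) = 2058680/51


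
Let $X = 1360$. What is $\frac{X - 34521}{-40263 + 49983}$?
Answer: $- \frac{33161}{9720} \approx -3.4116$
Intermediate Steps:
$\frac{X - 34521}{-40263 + 49983} = \frac{1360 - 34521}{-40263 + 49983} = - \frac{33161}{9720}$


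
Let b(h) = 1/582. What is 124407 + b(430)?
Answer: 72404875/582 ≈ 1.2441e+5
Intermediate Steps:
b(h) = 1/582
124407 + b(430) = 124407 + 1/582 = 72404875/582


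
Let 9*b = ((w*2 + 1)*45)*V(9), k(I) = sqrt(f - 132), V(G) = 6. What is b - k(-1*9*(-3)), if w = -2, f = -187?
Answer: -90 - I*sqrt(319) ≈ -90.0 - 17.861*I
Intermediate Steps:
k(I) = I*sqrt(319) (k(I) = sqrt(-187 - 132) = sqrt(-319) = I*sqrt(319))
b = -90 (b = (((-2*2 + 1)*45)*6)/9 = (((-4 + 1)*45)*6)/9 = (-3*45*6)/9 = (-135*6)/9 = (1/9)*(-810) = -90)
b - k(-1*9*(-3)) = -90 - I*sqrt(319)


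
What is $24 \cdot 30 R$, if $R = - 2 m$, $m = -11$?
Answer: $15840$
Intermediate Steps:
$R = 22$ ($R = \left(-2\right) \left(-11\right) = 22$)
$24 \cdot 30 R = 24 \cdot 30 \cdot 22 = 720 \cdot 22 = 15840$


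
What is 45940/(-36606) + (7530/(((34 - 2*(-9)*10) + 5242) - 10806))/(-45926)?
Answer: -564368535541/449712214230 ≈ -1.2550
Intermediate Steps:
45940/(-36606) + (7530/(((34 - 2*(-9)*10) + 5242) - 10806))/(-45926) = 45940*(-1/36606) + (7530/(((34 + 18*10) + 5242) - 10806))*(-1/45926) = -22970/18303 + (7530/(((34 + 180) + 5242) - 10806))*(-1/45926) = -22970/18303 + (7530/((214 + 5242) - 10806))*(-1/45926) = -22970/18303 + (7530/(5456 - 10806))*(-1/45926) = -22970/18303 + (7530/(-5350))*(-1/45926) = -22970/18303 + (7530*(-1/5350))*(-1/45926) = -22970/18303 - 753/535*(-1/45926) = -22970/18303 + 753/24570410 = -564368535541/449712214230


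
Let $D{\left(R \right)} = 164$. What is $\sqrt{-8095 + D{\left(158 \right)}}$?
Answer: $i \sqrt{7931} \approx 89.056 i$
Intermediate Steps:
$\sqrt{-8095 + D{\left(158 \right)}} = \sqrt{-8095 + 164} = \sqrt{-7931} = i \sqrt{7931}$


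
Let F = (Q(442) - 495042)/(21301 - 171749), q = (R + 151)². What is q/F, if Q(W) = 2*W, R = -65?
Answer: 556356704/247079 ≈ 2251.7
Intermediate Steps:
q = 7396 (q = (-65 + 151)² = 86² = 7396)
F = 247079/75224 (F = (2*442 - 495042)/(21301 - 171749) = (884 - 495042)/(-150448) = -494158*(-1/150448) = 247079/75224 ≈ 3.2846)
q/F = 7396/(247079/75224) = 7396*(75224/247079) = 556356704/247079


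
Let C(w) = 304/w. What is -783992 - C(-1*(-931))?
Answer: -38415624/49 ≈ -7.8399e+5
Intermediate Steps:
-783992 - C(-1*(-931)) = -783992 - 304/((-1*(-931))) = -783992 - 304/931 = -783992 - 1*16/49 = -783992 - 16/49 = -38415624/49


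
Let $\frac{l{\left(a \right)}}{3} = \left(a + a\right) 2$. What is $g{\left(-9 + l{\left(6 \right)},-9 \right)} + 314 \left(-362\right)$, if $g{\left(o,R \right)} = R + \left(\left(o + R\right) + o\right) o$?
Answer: $-106306$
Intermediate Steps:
$l{\left(a \right)} = 12 a$ ($l{\left(a \right)} = 3 \left(a + a\right) 2 = 3 \cdot 2 a 2 = 3 \cdot 4 a = 12 a$)
$g{\left(o,R \right)} = R + o \left(R + 2 o\right)$ ($g{\left(o,R \right)} = R + \left(\left(R + o\right) + o\right) o = R + \left(R + 2 o\right) o = R + o \left(R + 2 o\right)$)
$g{\left(-9 + l{\left(6 \right)},-9 \right)} + 314 \left(-362\right) = \left(-9 + 2 \left(-9 + 12 \cdot 6\right)^{2} - 9 \left(-9 + 12 \cdot 6\right)\right) + 314 \left(-362\right) = \left(-9 + 2 \left(-9 + 72\right)^{2} - 9 \left(-9 + 72\right)\right) - 113668 = \left(-9 + 2 \cdot 63^{2} - 567\right) - 113668 = \left(-9 + 2 \cdot 3969 - 567\right) - 113668 = \left(-9 + 7938 - 567\right) - 113668 = 7362 - 113668 = -106306$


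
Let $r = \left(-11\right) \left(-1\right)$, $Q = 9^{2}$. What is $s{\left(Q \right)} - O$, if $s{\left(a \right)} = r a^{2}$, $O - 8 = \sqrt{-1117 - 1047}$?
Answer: $72163 - 2 i \sqrt{541} \approx 72163.0 - 46.519 i$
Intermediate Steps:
$Q = 81$
$O = 8 + 2 i \sqrt{541}$ ($O = 8 + \sqrt{-1117 - 1047} = 8 + \sqrt{-2164} = 8 + 2 i \sqrt{541} \approx 8.0 + 46.519 i$)
$r = 11$
$s{\left(a \right)} = 11 a^{2}$
$s{\left(Q \right)} - O = 11 \cdot 81^{2} - \left(8 + 2 i \sqrt{541}\right) = 11 \cdot 6561 - \left(8 + 2 i \sqrt{541}\right) = 72171 - \left(8 + 2 i \sqrt{541}\right) = 72163 - 2 i \sqrt{541}$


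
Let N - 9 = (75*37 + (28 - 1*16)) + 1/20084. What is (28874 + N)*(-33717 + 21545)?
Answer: -1935531435083/5021 ≈ -3.8549e+8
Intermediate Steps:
N = 56154865/20084 (N = 9 + ((75*37 + (28 - 1*16)) + 1/20084) = 9 + ((2775 + (28 - 16)) + 1/20084) = 9 + ((2775 + 12) + 1/20084) = 9 + (2787 + 1/20084) = 9 + 55974109/20084 = 56154865/20084 ≈ 2796.0)
(28874 + N)*(-33717 + 21545) = (28874 + 56154865/20084)*(-33717 + 21545) = (636060281/20084)*(-12172) = -1935531435083/5021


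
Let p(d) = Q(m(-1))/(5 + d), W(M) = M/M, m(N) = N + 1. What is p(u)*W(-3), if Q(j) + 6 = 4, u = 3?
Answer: -¼ ≈ -0.25000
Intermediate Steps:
m(N) = 1 + N
Q(j) = -2 (Q(j) = -6 + 4 = -2)
W(M) = 1
p(d) = -2/(5 + d)
p(u)*W(-3) = -2/(5 + 3)*1 = -2/8*1 = -2*⅛*1 = -¼*1 = -¼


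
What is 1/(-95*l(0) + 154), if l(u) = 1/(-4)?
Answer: 4/711 ≈ 0.0056259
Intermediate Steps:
l(u) = -1/4
1/(-95*l(0) + 154) = 1/(-95*(-1/4) + 154) = 1/(95/4 + 154) = 1/(711/4) = 4/711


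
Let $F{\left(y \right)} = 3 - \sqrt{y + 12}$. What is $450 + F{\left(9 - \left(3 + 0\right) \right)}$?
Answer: $453 - 3 \sqrt{2} \approx 448.76$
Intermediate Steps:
$F{\left(y \right)} = 3 - \sqrt{12 + y}$
$450 + F{\left(9 - \left(3 + 0\right) \right)} = 450 + \left(3 - \sqrt{12 + \left(9 - \left(3 + 0\right)\right)}\right) = 450 + \left(3 - \sqrt{12 + \left(9 - 3\right)}\right) = 450 + \left(3 - \sqrt{12 + 6}\right) = 450 + \left(3 - \sqrt{18}\right) = 450 + \left(3 - 3 \sqrt{2}\right) = 453 - 3 \sqrt{2}$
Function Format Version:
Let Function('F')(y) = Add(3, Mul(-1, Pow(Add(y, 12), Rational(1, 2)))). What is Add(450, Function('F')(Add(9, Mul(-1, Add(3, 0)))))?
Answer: Add(453, Mul(-3, Pow(2, Rational(1, 2)))) ≈ 448.76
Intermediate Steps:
Function('F')(y) = Add(3, Mul(-1, Pow(Add(12, y), Rational(1, 2))))
Add(450, Function('F')(Add(9, Mul(-1, Add(3, 0))))) = Add(450, Add(3, Mul(-1, Pow(Add(12, Add(9, Mul(-1, Add(3, 0)))), Rational(1, 2))))) = Add(450, Add(3, Mul(-1, Pow(Add(12, Add(9, Mul(-1, 3))), Rational(1, 2))))) = Add(450, Add(3, Mul(-1, Pow(Add(12, Add(9, -3)), Rational(1, 2))))) = Add(450, Add(3, Mul(-1, Pow(Add(12, 6), Rational(1, 2))))) = Add(450, Add(3, Mul(-1, Pow(18, Rational(1, 2))))) = Add(450, Add(3, Mul(-1, Mul(3, Pow(2, Rational(1, 2)))))) = Add(450, Add(3, Mul(-3, Pow(2, Rational(1, 2))))) = Add(453, Mul(-3, Pow(2, Rational(1, 2))))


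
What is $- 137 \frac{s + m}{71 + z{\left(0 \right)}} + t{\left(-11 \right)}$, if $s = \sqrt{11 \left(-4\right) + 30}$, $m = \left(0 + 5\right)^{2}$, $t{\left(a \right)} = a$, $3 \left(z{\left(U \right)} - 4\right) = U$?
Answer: $- \frac{170}{3} - \frac{137 i \sqrt{14}}{75} \approx -56.667 - 6.8348 i$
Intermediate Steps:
$z{\left(U \right)} = 4 + \frac{U}{3}$
$m = 25$ ($m = 5^{2} = 25$)
$s = i \sqrt{14}$ ($s = \sqrt{-44 + 30} = \sqrt{-14} = i \sqrt{14} \approx 3.7417 i$)
$- 137 \frac{s + m}{71 + z{\left(0 \right)}} + t{\left(-11 \right)} = - 137 \frac{i \sqrt{14} + 25}{71 + \left(4 + \frac{1}{3} \cdot 0\right)} - 11 = - 137 \frac{25 + i \sqrt{14}}{71 + \left(4 + 0\right)} - 11 = - 137 \frac{25 + i \sqrt{14}}{71 + 4} - 11 = - 137 \frac{25 + i \sqrt{14}}{75} - 11 = - 137 \left(25 + i \sqrt{14}\right) \frac{1}{75} - 11 = - 137 \left(\frac{1}{3} + \frac{i \sqrt{14}}{75}\right) - 11 = \left(- \frac{137}{3} - \frac{137 i \sqrt{14}}{75}\right) - 11 = - \frac{170}{3} - \frac{137 i \sqrt{14}}{75}$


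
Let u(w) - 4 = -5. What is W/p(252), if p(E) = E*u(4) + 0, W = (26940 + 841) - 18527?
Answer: -661/18 ≈ -36.722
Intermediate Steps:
u(w) = -1 (u(w) = 4 - 5 = -1)
W = 9254 (W = 27781 - 18527 = 9254)
p(E) = -E (p(E) = E*(-1) + 0 = -E + 0 = -E)
W/p(252) = 9254/((-1*252)) = 9254/(-252) = 9254*(-1/252) = -661/18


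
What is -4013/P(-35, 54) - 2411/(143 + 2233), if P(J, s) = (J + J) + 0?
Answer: 4683059/83160 ≈ 56.314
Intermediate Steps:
P(J, s) = 2*J (P(J, s) = 2*J + 0 = 2*J)
-4013/P(-35, 54) - 2411/(143 + 2233) = -4013/(2*(-35)) - 2411/(143 + 2233) = -4013/(-70) - 2411/2376 = -4013*(-1/70) - 2411*1/2376 = 4013/70 - 2411/2376 = 4683059/83160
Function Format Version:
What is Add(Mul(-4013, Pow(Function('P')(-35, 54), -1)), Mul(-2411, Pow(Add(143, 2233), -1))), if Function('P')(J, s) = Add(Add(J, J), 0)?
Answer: Rational(4683059, 83160) ≈ 56.314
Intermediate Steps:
Function('P')(J, s) = Mul(2, J) (Function('P')(J, s) = Add(Mul(2, J), 0) = Mul(2, J))
Add(Mul(-4013, Pow(Function('P')(-35, 54), -1)), Mul(-2411, Pow(Add(143, 2233), -1))) = Add(Mul(-4013, Pow(Mul(2, -35), -1)), Mul(-2411, Pow(Add(143, 2233), -1))) = Add(Mul(-4013, Pow(-70, -1)), Mul(-2411, Pow(2376, -1))) = Add(Mul(-4013, Rational(-1, 70)), Mul(-2411, Rational(1, 2376))) = Add(Rational(4013, 70), Rational(-2411, 2376)) = Rational(4683059, 83160)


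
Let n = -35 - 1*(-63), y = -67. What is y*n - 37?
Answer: -1913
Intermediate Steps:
n = 28 (n = -35 + 63 = 28)
y*n - 37 = -67*28 - 37 = -1876 - 37 = -1913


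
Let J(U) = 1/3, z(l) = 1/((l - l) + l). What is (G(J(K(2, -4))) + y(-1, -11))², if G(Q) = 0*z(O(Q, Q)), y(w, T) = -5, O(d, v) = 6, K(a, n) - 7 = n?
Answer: 25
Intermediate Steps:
K(a, n) = 7 + n
z(l) = 1/l (z(l) = 1/(0 + l) = 1/l)
J(U) = ⅓
G(Q) = 0 (G(Q) = 0/6 = 0*(⅙) = 0)
(G(J(K(2, -4))) + y(-1, -11))² = (0 - 5)² = (-5)² = 25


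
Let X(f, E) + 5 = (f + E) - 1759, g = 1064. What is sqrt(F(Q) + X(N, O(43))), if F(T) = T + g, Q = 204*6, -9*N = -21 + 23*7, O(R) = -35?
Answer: sqrt(4261)/3 ≈ 21.759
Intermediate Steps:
N = -140/9 (N = -(-21 + 23*7)/9 = -(-21 + 161)/9 = -1/9*140 = -140/9 ≈ -15.556)
X(f, E) = -1764 + E + f (X(f, E) = -5 + ((f + E) - 1759) = -5 + ((E + f) - 1759) = -5 + (-1759 + E + f) = -1764 + E + f)
Q = 1224
F(T) = 1064 + T (F(T) = T + 1064 = 1064 + T)
sqrt(F(Q) + X(N, O(43))) = sqrt((1064 + 1224) + (-1764 - 35 - 140/9)) = sqrt(2288 - 16331/9) = sqrt(4261/9) = sqrt(4261)/3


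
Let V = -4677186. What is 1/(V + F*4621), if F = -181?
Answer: -1/5513587 ≈ -1.8137e-7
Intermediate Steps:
1/(V + F*4621) = 1/(-4677186 - 181*4621) = 1/(-4677186 - 836401) = 1/(-5513587) = -1/5513587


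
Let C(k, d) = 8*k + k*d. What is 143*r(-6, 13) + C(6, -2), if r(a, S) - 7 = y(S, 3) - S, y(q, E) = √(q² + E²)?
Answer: -822 + 143*√178 ≈ 1085.9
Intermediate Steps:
C(k, d) = 8*k + d*k
y(q, E) = √(E² + q²)
r(a, S) = 7 + √(9 + S²) - S (r(a, S) = 7 + (√(3² + S²) - S) = 7 + (√(9 + S²) - S) = 7 + √(9 + S²) - S)
143*r(-6, 13) + C(6, -2) = 143*(7 + √(9 + 13²) - 1*13) + 6*(8 - 2) = 143*(7 + √(9 + 169) - 13) + 6*6 = 143*(7 + √178 - 13) + 36 = 143*(-6 + √178) + 36 = (-858 + 143*√178) + 36 = -822 + 143*√178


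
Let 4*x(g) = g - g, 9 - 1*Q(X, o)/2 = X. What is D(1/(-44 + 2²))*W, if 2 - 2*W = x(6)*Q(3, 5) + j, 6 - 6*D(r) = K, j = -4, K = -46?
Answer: 26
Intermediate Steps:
Q(X, o) = 18 - 2*X
x(g) = 0 (x(g) = (g - g)/4 = (¼)*0 = 0)
D(r) = 26/3 (D(r) = 1 - ⅙*(-46) = 1 + 23/3 = 26/3)
W = 3 (W = 1 - (0*(18 - 2*3) - 4)/2 = 1 - (0*(18 - 6) - 4)/2 = 1 - (0*12 - 4)/2 = 1 - (0 - 4)/2 = 1 - ½*(-4) = 1 + 2 = 3)
D(1/(-44 + 2²))*W = (26/3)*3 = 26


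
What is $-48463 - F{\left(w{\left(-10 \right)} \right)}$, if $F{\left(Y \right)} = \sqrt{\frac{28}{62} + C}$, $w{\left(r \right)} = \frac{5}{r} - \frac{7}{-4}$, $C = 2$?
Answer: $-48463 - \frac{2 \sqrt{589}}{31} \approx -48465.0$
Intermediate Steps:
$w{\left(r \right)} = \frac{7}{4} + \frac{5}{r}$ ($w{\left(r \right)} = \frac{5}{r} - - \frac{7}{4} = \frac{5}{r} + \frac{7}{4} = \frac{7}{4} + \frac{5}{r}$)
$F{\left(Y \right)} = \frac{2 \sqrt{589}}{31}$ ($F{\left(Y \right)} = \sqrt{\frac{28}{62} + 2} = \sqrt{28 \cdot \frac{1}{62} + 2} = \sqrt{\frac{14}{31} + 2} = \sqrt{\frac{76}{31}} = \frac{2 \sqrt{589}}{31}$)
$-48463 - F{\left(w{\left(-10 \right)} \right)} = -48463 - \frac{2 \sqrt{589}}{31}$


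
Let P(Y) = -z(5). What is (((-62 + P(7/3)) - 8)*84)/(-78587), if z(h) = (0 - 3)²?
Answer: 6636/78587 ≈ 0.084441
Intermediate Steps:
z(h) = 9 (z(h) = (-3)² = 9)
P(Y) = -9 (P(Y) = -1*9 = -9)
(((-62 + P(7/3)) - 8)*84)/(-78587) = (((-62 - 9) - 8)*84)/(-78587) = ((-71 - 8)*84)*(-1/78587) = -79*84*(-1/78587) = -6636*(-1/78587) = 6636/78587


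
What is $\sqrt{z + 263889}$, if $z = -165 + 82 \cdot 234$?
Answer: $4 \sqrt{17682} \approx 531.89$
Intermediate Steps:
$z = 19023$ ($z = -165 + 19188 = 19023$)
$\sqrt{z + 263889} = \sqrt{19023 + 263889} = \sqrt{282912} = 4 \sqrt{17682}$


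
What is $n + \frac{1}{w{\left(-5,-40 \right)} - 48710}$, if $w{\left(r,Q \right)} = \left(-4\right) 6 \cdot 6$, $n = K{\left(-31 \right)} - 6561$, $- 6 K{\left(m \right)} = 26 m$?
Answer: $- \frac{941905123}{146562} \approx -6426.7$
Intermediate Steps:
$K{\left(m \right)} = - \frac{13 m}{3}$ ($K{\left(m \right)} = - \frac{26 m}{6} = - \frac{13 m}{3}$)
$n = - \frac{19280}{3}$ ($n = \left(- \frac{13}{3}\right) \left(-31\right) - 6561 = \frac{403}{3} - 6561 = - \frac{19280}{3} \approx -6426.7$)
$w{\left(r,Q \right)} = -144$ ($w{\left(r,Q \right)} = \left(-24\right) 6 = -144$)
$n + \frac{1}{w{\left(-5,-40 \right)} - 48710} = - \frac{19280}{3} + \frac{1}{-144 - 48710} = - \frac{19280}{3} + \frac{1}{-48854} = - \frac{19280}{3} - \frac{1}{48854} = - \frac{941905123}{146562}$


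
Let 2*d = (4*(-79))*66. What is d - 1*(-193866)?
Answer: 183438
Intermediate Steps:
d = -10428 (d = ((4*(-79))*66)/2 = (-316*66)/2 = (1/2)*(-20856) = -10428)
d - 1*(-193866) = -10428 - 1*(-193866) = -10428 + 193866 = 183438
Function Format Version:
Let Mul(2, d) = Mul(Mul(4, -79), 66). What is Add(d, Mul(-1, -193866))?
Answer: 183438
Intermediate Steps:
d = -10428 (d = Mul(Rational(1, 2), Mul(Mul(4, -79), 66)) = Mul(Rational(1, 2), Mul(-316, 66)) = Mul(Rational(1, 2), -20856) = -10428)
Add(d, Mul(-1, -193866)) = Add(-10428, Mul(-1, -193866)) = Add(-10428, 193866) = 183438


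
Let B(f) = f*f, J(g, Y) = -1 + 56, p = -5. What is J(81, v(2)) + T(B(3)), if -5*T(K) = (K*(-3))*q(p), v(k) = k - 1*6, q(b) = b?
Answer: 28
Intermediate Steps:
v(k) = -6 + k (v(k) = k - 6 = -6 + k)
J(g, Y) = 55
B(f) = f**2
T(K) = -3*K (T(K) = -K*(-3)*(-5)/5 = -(-3*K)*(-5)/5 = -3*K)
J(81, v(2)) + T(B(3)) = 55 - 3*3**2 = 55 - 3*9 = 55 - 27 = 28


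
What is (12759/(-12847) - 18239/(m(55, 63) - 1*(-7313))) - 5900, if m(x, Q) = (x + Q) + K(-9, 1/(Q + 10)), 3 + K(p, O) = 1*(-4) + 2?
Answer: -563199814567/95401822 ≈ -5903.5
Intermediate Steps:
K(p, O) = -5 (K(p, O) = -3 + (1*(-4) + 2) = -3 + (-4 + 2) = -3 - 2 = -5)
m(x, Q) = -5 + Q + x (m(x, Q) = (x + Q) - 5 = (Q + x) - 5 = -5 + Q + x)
(12759/(-12847) - 18239/(m(55, 63) - 1*(-7313))) - 5900 = (12759/(-12847) - 18239/((-5 + 63 + 55) - 1*(-7313))) - 5900 = (12759*(-1/12847) - 18239/(113 + 7313)) - 5900 = (-12759/12847 - 18239/7426) - 5900 = -329064767/95401822 - 5900 = -563199814567/95401822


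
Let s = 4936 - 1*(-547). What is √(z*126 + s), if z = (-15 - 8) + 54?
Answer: √9389 ≈ 96.897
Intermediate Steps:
z = 31 (z = -23 + 54 = 31)
s = 5483 (s = 4936 + 547 = 5483)
√(z*126 + s) = √(31*126 + 5483) = √(3906 + 5483) = √9389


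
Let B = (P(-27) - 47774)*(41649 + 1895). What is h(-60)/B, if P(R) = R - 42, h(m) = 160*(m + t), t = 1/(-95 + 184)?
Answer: 106780/23176440961 ≈ 4.6073e-6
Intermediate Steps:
t = 1/89 ≈ 0.011236
h(m) = 160/89 + 160*m (h(m) = 160*(m + 1/89) = 160*(1/89 + m) = 160/89 + 160*m)
P(R) = -42 + R
B = -2083275592 (B = ((-42 - 27) - 47774)*(41649 + 1895) = (-69 - 47774)*43544 = -47843*43544 = -2083275592)
h(-60)/B = (160/89 + 160*(-60))/(-2083275592) = (160/89 - 9600)*(-1/2083275592) = -854240/89*(-1/2083275592) = 106780/23176440961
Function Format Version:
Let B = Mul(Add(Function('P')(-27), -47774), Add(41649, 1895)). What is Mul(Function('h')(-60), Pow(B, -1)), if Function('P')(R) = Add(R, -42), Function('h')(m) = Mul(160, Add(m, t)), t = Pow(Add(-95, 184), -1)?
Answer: Rational(106780, 23176440961) ≈ 4.6073e-6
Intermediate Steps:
t = Rational(1, 89) (t = Pow(89, -1) = Rational(1, 89) ≈ 0.011236)
Function('h')(m) = Add(Rational(160, 89), Mul(160, m)) (Function('h')(m) = Mul(160, Add(m, Rational(1, 89))) = Mul(160, Add(Rational(1, 89), m)) = Add(Rational(160, 89), Mul(160, m)))
Function('P')(R) = Add(-42, R)
B = -2083275592 (B = Mul(Add(Add(-42, -27), -47774), Add(41649, 1895)) = Mul(Add(-69, -47774), 43544) = Mul(-47843, 43544) = -2083275592)
Mul(Function('h')(-60), Pow(B, -1)) = Mul(Add(Rational(160, 89), Mul(160, -60)), Pow(-2083275592, -1)) = Mul(Add(Rational(160, 89), -9600), Rational(-1, 2083275592)) = Mul(Rational(-854240, 89), Rational(-1, 2083275592)) = Rational(106780, 23176440961)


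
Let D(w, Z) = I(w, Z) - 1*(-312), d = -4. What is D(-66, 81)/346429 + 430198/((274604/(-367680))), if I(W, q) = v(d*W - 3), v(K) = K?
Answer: -13699119106291617/23782697279 ≈ -5.7601e+5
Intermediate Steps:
I(W, q) = -3 - 4*W (I(W, q) = -4*W - 3 = -3 - 4*W)
D(w, Z) = 309 - 4*w (D(w, Z) = (-3 - 4*w) - 1*(-312) = (-3 - 4*w) + 312 = 309 - 4*w)
D(-66, 81)/346429 + 430198/((274604/(-367680))) = (309 - 4*(-66))/346429 + 430198/((274604/(-367680))) = (309 + 264)*(1/346429) + 430198/((274604*(-1/367680))) = 573*(1/346429) + 430198/(-68651/91920) = 573/346429 + 430198*(-91920/68651) = 573/346429 - 39543800160/68651 = -13699119106291617/23782697279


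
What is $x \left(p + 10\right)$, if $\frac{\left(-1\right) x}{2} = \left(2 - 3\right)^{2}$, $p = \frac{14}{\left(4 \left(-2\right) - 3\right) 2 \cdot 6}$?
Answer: $- \frac{653}{33} \approx -19.788$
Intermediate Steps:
$p = - \frac{7}{66}$ ($p = \frac{14}{\left(-8 - 3\right) 2 \cdot 6} = \frac{14}{\left(-11\right) 2 \cdot 6} = \frac{14}{\left(-22\right) 6} = \frac{14}{-132} = 14 \left(- \frac{1}{132}\right) = - \frac{7}{66} \approx -0.10606$)
$x = -2$ ($x = - 2 \left(2 - 3\right)^{2} = - 2 \left(-1\right)^{2} = \left(-2\right) 1 = -2$)
$x \left(p + 10\right) = - 2 \left(- \frac{7}{66} + 10\right) = \left(-2\right) \frac{653}{66} = - \frac{653}{33}$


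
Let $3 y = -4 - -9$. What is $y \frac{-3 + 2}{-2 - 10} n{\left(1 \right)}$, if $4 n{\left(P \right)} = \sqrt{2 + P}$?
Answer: $\frac{5 \sqrt{3}}{144} \approx 0.060141$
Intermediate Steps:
$y = \frac{5}{3}$ ($y = \frac{-4 - -9}{3} = \frac{-4 + 9}{3} = \frac{1}{3} \cdot 5 = \frac{5}{3} \approx 1.6667$)
$n{\left(P \right)} = \frac{\sqrt{2 + P}}{4}$
$y \frac{-3 + 2}{-2 - 10} n{\left(1 \right)} = \frac{5 \frac{-3 + 2}{-2 - 10}}{3} \frac{\sqrt{2 + 1}}{4} = \frac{5 \left(- \frac{1}{-12}\right)}{3} \frac{\sqrt{3}}{4} = \frac{5 \left(\left(-1\right) \left(- \frac{1}{12}\right)\right)}{3} \frac{\sqrt{3}}{4} = \frac{5}{3} \cdot \frac{1}{12} \frac{\sqrt{3}}{4} = \frac{5 \frac{\sqrt{3}}{4}}{36} = \frac{5 \sqrt{3}}{144}$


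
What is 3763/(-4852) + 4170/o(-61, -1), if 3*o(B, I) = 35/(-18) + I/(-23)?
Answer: -25132148761/3818524 ≈ -6581.6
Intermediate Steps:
o(B, I) = -35/54 - I/69 (o(B, I) = (35/(-18) + I/(-23))/3 = (35*(-1/18) + I*(-1/23))/3 = (-35/18 - I/23)/3 = -35/54 - I/69)
3763/(-4852) + 4170/o(-61, -1) = 3763/(-4852) + 4170/(-35/54 - 1/69*(-1)) = 3763*(-1/4852) + 4170/(-35/54 + 1/69) = -3763/4852 + 4170/(-787/1242) = -3763/4852 + 4170*(-1242/787) = -3763/4852 - 5179140/787 = -25132148761/3818524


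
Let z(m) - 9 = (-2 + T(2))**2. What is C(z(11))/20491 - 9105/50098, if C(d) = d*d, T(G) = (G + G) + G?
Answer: -155259305/1026558118 ≈ -0.15124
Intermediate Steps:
T(G) = 3*G (T(G) = 2*G + G = 3*G)
z(m) = 25 (z(m) = 9 + (-2 + 3*2)**2 = 9 + (-2 + 6)**2 = 9 + 4**2 = 9 + 16 = 25)
C(d) = d**2
C(z(11))/20491 - 9105/50098 = 25**2/20491 - 9105/50098 = 625*(1/20491) - 9105*1/50098 = 625/20491 - 9105/50098 = -155259305/1026558118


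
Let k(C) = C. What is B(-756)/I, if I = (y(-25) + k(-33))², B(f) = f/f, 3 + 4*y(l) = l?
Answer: 1/1600 ≈ 0.00062500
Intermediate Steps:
y(l) = -¾ + l/4
B(f) = 1
I = 1600 (I = ((-¾ + (¼)*(-25)) - 33)² = ((-¾ - 25/4) - 33)² = (-7 - 33)² = (-40)² = 1600)
B(-756)/I = 1/1600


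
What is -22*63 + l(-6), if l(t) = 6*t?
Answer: -1422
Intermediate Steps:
-22*63 + l(-6) = -22*63 + 6*(-6) = -1386 - 36 = -1422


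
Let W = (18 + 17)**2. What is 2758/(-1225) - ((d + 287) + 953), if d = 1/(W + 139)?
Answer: -296525591/238700 ≈ -1242.3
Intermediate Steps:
W = 1225 (W = 35**2 = 1225)
d = 1/1364 (d = 1/(1225 + 139) = 1/1364 ≈ 0.00073314)
2758/(-1225) - ((d + 287) + 953) = 2758/(-1225) - ((1/1364 + 287) + 953) = 2758*(-1/1225) - (391469/1364 + 953) = -394/175 - 1*1691361/1364 = -394/175 - 1691361/1364 = -296525591/238700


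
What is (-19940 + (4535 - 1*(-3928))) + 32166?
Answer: 20689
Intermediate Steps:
(-19940 + (4535 - 1*(-3928))) + 32166 = (-19940 + (4535 + 3928)) + 32166 = (-19940 + 8463) + 32166 = -11477 + 32166 = 20689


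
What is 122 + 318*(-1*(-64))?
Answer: 20474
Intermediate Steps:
122 + 318*(-1*(-64)) = 122 + 318*64 = 122 + 20352 = 20474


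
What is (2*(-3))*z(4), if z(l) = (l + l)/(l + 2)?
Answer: -8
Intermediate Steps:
z(l) = 2*l/(2 + l) (z(l) = (2*l)/(2 + l) = 2*l/(2 + l))
(2*(-3))*z(4) = (2*(-3))*(2*4/(2 + 4)) = -12*4/6 = -6*4/3 = -8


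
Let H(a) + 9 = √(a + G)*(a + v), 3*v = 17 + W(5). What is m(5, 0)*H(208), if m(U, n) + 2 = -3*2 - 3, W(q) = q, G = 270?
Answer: 99 - 7106*√478/3 ≈ -51688.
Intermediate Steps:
m(U, n) = -11 (m(U, n) = -2 + (-3*2 - 3) = -2 + (-6 - 3) = -2 - 9 = -11)
v = 22/3 (v = (17 + 5)/3 = (⅓)*22 = 22/3 ≈ 7.3333)
H(a) = -9 + √(270 + a)*(22/3 + a) (H(a) = -9 + √(a + 270)*(a + 22/3) = -9 + √(270 + a)*(22/3 + a))
m(5, 0)*H(208) = -11*(-9 + 22*√(270 + 208)/3 + 208*√(270 + 208)) = -11*(-9 + 22*√478/3 + 208*√478) = -11*(-9 + 646*√478/3) = 99 - 7106*√478/3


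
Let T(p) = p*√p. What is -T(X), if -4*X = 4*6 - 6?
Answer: 27*I*√2/4 ≈ 9.5459*I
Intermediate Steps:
X = -9/2 (X = -(4*6 - 6)/4 = -(24 - 6)/4 = -¼*18 = -9/2 ≈ -4.5000)
T(p) = p^(3/2)
-T(X) = -(-9/2)^(3/2) = -(-27)*I*√2/4 = 27*I*√2/4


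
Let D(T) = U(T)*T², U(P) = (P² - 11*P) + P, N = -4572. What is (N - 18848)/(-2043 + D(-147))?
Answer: -5855/124678017 ≈ -4.6961e-5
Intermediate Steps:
U(P) = P² - 10*P
D(T) = T³*(-10 + T) (D(T) = (T*(-10 + T))*T² = T³*(-10 + T))
(N - 18848)/(-2043 + D(-147)) = (-4572 - 18848)/(-2043 + (-147)³*(-10 - 147)) = -23420/(-2043 - 3176523*(-157)) = -23420/(-2043 + 498714111) = -23420/498712068 = -23420*1/498712068 = -5855/124678017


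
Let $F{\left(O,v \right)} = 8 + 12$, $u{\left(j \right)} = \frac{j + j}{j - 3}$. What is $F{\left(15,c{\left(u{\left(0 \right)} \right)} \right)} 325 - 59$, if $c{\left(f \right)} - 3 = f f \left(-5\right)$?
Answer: $6441$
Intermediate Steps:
$u{\left(j \right)} = \frac{2 j}{-3 + j}$
$c{\left(f \right)} = 3 - 5 f^{2}$ ($c{\left(f \right)} = 3 + f f \left(-5\right) = 3 + f^{2} \left(-5\right) = 3 - 5 f^{2}$)
$F{\left(O,v \right)} = 20$
$F{\left(15,c{\left(u{\left(0 \right)} \right)} \right)} 325 - 59 = 20 \cdot 325 - 59 = 6500 - 59 = 6441$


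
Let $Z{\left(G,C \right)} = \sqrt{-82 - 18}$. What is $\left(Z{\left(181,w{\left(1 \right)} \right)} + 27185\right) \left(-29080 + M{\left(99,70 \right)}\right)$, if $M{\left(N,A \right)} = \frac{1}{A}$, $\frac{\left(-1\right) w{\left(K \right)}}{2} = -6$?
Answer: $- \frac{11067551763}{14} - \frac{2035599 i}{7} \approx -7.9054 \cdot 10^{8} - 2.908 \cdot 10^{5} i$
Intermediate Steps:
$w{\left(K \right)} = 12$ ($w{\left(K \right)} = \left(-2\right) \left(-6\right) = 12$)
$Z{\left(G,C \right)} = 10 i$ ($Z{\left(G,C \right)} = \sqrt{-100} = 10 i$)
$\left(Z{\left(181,w{\left(1 \right)} \right)} + 27185\right) \left(-29080 + M{\left(99,70 \right)}\right) = \left(10 i + 27185\right) \left(-29080 + \frac{1}{70}\right) = \left(27185 + 10 i\right) \left(-29080 + \frac{1}{70}\right) = \left(27185 + 10 i\right) \left(- \frac{2035599}{70}\right) = - \frac{11067551763}{14} - \frac{2035599 i}{7}$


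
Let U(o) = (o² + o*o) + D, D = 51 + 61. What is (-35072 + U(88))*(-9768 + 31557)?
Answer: -424275408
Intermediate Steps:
D = 112
U(o) = 112 + 2*o² (U(o) = (o² + o*o) + 112 = (o² + o²) + 112 = 2*o² + 112 = 112 + 2*o²)
(-35072 + U(88))*(-9768 + 31557) = (-35072 + (112 + 2*88²))*(-9768 + 31557) = (-35072 + (112 + 2*7744))*21789 = (-35072 + (112 + 15488))*21789 = (-35072 + 15600)*21789 = -19472*21789 = -424275408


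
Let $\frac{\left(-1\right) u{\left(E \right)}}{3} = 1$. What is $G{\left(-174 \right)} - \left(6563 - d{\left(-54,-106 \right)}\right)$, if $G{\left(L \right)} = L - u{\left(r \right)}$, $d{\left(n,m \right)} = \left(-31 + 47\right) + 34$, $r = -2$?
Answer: $-6684$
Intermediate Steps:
$u{\left(E \right)} = -3$ ($u{\left(E \right)} = \left(-3\right) 1 = -3$)
$d{\left(n,m \right)} = 50$ ($d{\left(n,m \right)} = 16 + 34 = 50$)
$G{\left(L \right)} = 3 + L$ ($G{\left(L \right)} = L - -3 = L + 3 = 3 + L$)
$G{\left(-174 \right)} - \left(6563 - d{\left(-54,-106 \right)}\right) = \left(3 - 174\right) - \left(6563 - 50\right) = -171 - \left(6563 - 50\right) = -171 - 6513 = -6684$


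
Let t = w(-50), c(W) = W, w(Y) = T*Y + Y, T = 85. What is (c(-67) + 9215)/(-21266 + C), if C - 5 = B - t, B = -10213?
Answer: -4574/13587 ≈ -0.33665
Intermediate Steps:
w(Y) = 86*Y (w(Y) = 85*Y + Y = 86*Y)
t = -4300 (t = 86*(-50) = -4300)
C = -5908 (C = 5 + (-10213 - 1*(-4300)) = 5 + (-10213 + 4300) = 5 - 5913 = -5908)
(c(-67) + 9215)/(-21266 + C) = (-67 + 9215)/(-21266 - 5908) = 9148/(-27174) = 9148*(-1/27174) = -4574/13587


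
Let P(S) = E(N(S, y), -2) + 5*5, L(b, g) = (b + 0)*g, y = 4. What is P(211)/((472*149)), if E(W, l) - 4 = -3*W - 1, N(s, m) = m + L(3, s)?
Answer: -1883/70328 ≈ -0.026775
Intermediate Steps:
L(b, g) = b*g
N(s, m) = m + 3*s
E(W, l) = 3 - 3*W (E(W, l) = 4 + (-3*W - 1) = 4 + (-1 - 3*W) = 3 - 3*W)
P(S) = 16 - 9*S (P(S) = (3 - 3*(4 + 3*S)) + 5*5 = (3 + (-12 - 9*S)) + 25 = (-9 - 9*S) + 25 = 16 - 9*S)
P(211)/((472*149)) = (16 - 9*211)/((472*149)) = (16 - 1899)/70328 = -1883*1/70328 = -1883/70328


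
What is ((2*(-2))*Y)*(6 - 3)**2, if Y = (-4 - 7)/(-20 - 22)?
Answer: -66/7 ≈ -9.4286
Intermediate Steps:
Y = 11/42 (Y = -11/(-42) = -11*(-1/42) = 11/42 ≈ 0.26190)
((2*(-2))*Y)*(6 - 3)**2 = ((2*(-2))*(11/42))*(6 - 3)**2 = -4*11/42*3**2 = -22/21*9 = -66/7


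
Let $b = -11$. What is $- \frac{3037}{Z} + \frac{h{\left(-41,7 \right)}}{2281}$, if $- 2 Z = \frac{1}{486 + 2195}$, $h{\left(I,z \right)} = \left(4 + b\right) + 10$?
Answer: $\frac{37144702717}{2281} \approx 1.6284 \cdot 10^{7}$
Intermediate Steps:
$h{\left(I,z \right)} = 3$ ($h{\left(I,z \right)} = \left(4 - 11\right) + 10 = -7 + 10 = 3$)
$Z = - \frac{1}{5362}$ ($Z = - \frac{1}{2 \left(486 + 2195\right)} = - \frac{1}{2 \cdot 2681} = \left(- \frac{1}{2}\right) \frac{1}{2681} = - \frac{1}{5362} \approx -0.0001865$)
$- \frac{3037}{Z} + \frac{h{\left(-41,7 \right)}}{2281} = - \frac{3037}{- \frac{1}{5362}} + \frac{3}{2281} = \left(-3037\right) \left(-5362\right) + 3 \cdot \frac{1}{2281} = 16284394 + \frac{3}{2281} = \frac{37144702717}{2281}$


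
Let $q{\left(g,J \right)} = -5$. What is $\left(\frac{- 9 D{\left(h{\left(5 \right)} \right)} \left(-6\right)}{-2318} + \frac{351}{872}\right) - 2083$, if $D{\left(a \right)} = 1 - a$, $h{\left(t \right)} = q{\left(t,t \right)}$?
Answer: $- \frac{2104914239}{1010648} \approx -2082.7$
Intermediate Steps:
$h{\left(t \right)} = -5$
$\left(\frac{- 9 D{\left(h{\left(5 \right)} \right)} \left(-6\right)}{-2318} + \frac{351}{872}\right) - 2083 = \left(\frac{- 9 \left(1 - -5\right) \left(-6\right)}{-2318} + \frac{351}{872}\right) - 2083 = \left(- 9 \left(1 + 5\right) \left(-6\right) \left(- \frac{1}{2318}\right) + 351 \cdot \frac{1}{872}\right) - 2083 = \left(\left(-9\right) 6 \left(-6\right) \left(- \frac{1}{2318}\right) + \frac{351}{872}\right) - 2083 = \left(\left(-54\right) \left(-6\right) \left(- \frac{1}{2318}\right) + \frac{351}{872}\right) - 2083 = \left(324 \left(- \frac{1}{2318}\right) + \frac{351}{872}\right) - 2083 = \left(- \frac{162}{1159} + \frac{351}{872}\right) - 2083 = \frac{265545}{1010648} - 2083 = - \frac{2104914239}{1010648}$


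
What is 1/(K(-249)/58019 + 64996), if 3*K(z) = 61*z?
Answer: 58019/3770997861 ≈ 1.5386e-5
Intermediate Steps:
K(z) = 61*z/3 (K(z) = (61*z)/3 = 61*z/3)
1/(K(-249)/58019 + 64996) = 1/(((61/3)*(-249))/58019 + 64996) = 1/(-5063*1/58019 + 64996) = 1/(-5063/58019 + 64996) = 1/(3770997861/58019) = 58019/3770997861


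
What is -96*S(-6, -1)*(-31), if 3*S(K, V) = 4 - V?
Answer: 4960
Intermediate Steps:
S(K, V) = 4/3 - V/3 (S(K, V) = (4 - V)/3 = 4/3 - V/3)
-96*S(-6, -1)*(-31) = -96*(4/3 - ⅓*(-1))*(-31) = -96*(4/3 + ⅓)*(-31) = -96*5/3*(-31) = -160*(-31) = 4960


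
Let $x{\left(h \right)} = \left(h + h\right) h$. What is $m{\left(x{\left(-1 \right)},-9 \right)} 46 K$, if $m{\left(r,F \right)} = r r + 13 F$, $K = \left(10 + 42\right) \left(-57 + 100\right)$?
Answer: $-11622728$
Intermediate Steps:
$K = 2236$ ($K = 52 \cdot 43 = 2236$)
$x{\left(h \right)} = 2 h^{2}$ ($x{\left(h \right)} = 2 h h = 2 h^{2}$)
$m{\left(r,F \right)} = r^{2} + 13 F$
$m{\left(x{\left(-1 \right)},-9 \right)} 46 K = \left(\left(2 \left(-1\right)^{2}\right)^{2} + 13 \left(-9\right)\right) 46 \cdot 2236 = \left(\left(2 \cdot 1\right)^{2} - 117\right) 46 \cdot 2236 = \left(2^{2} - 117\right) 46 \cdot 2236 = \left(4 - 117\right) 46 \cdot 2236 = \left(-113\right) 46 \cdot 2236 = \left(-5198\right) 2236 = -11622728$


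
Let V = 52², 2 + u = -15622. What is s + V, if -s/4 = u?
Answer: 65200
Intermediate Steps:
u = -15624 (u = -2 - 15622 = -15624)
s = 62496 (s = -4*(-15624) = 62496)
V = 2704
s + V = 62496 + 2704 = 65200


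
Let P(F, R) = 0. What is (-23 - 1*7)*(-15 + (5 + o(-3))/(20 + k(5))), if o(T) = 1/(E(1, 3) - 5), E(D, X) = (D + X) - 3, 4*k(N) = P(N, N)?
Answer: 3543/8 ≈ 442.88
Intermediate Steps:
k(N) = 0 (k(N) = (1/4)*0 = 0)
E(D, X) = -3 + D + X
o(T) = -1/4 (o(T) = 1/((-3 + 1 + 3) - 5) = 1/(1 - 5) = 1/(-4) = -1/4)
(-23 - 1*7)*(-15 + (5 + o(-3))/(20 + k(5))) = (-23 - 1*7)*(-15 + (5 - 1/4)/(20 + 0)) = (-23 - 7)*(-15 + (19/4)/20) = -30*(-15 + (19/4)*(1/20)) = -30*(-15 + 19/80) = -30*(-1181/80) = 3543/8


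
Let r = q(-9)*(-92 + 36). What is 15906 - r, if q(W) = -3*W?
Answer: 17418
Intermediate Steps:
r = -1512 (r = (-3*(-9))*(-92 + 36) = 27*(-56) = -1512)
15906 - r = 15906 - 1*(-1512) = 15906 + 1512 = 17418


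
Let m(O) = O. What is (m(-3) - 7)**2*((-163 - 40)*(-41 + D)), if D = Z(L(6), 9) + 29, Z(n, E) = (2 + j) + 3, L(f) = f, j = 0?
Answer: 142100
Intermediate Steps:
Z(n, E) = 5 (Z(n, E) = (2 + 0) + 3 = 2 + 3 = 5)
D = 34 (D = 5 + 29 = 34)
(m(-3) - 7)**2*((-163 - 40)*(-41 + D)) = (-3 - 7)**2*((-163 - 40)*(-41 + 34)) = (-10)**2*(-203*(-7)) = 100*1421 = 142100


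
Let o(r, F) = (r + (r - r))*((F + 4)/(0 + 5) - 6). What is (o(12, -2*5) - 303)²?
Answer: 3790809/25 ≈ 1.5163e+5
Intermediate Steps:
o(r, F) = r*(-26/5 + F/5) (o(r, F) = (r + 0)*((4 + F)/5 - 6) = r*((4 + F)*(⅕) - 6) = r*((⅘ + F/5) - 6) = r*(-26/5 + F/5))
(o(12, -2*5) - 303)² = ((⅕)*12*(-26 - 2*5) - 303)² = ((⅕)*12*(-26 - 10) - 303)² = ((⅕)*12*(-36) - 303)² = (-432/5 - 303)² = (-1947/5)² = 3790809/25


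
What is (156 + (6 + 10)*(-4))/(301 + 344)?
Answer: 92/645 ≈ 0.14264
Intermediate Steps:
(156 + (6 + 10)*(-4))/(301 + 344) = (156 + 16*(-4))/645 = (156 - 64)*(1/645) = 92*(1/645) = 92/645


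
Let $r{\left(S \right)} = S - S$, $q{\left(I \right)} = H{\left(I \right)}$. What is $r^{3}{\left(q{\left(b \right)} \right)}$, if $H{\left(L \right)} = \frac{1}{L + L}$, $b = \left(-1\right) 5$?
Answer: $0$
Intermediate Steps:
$b = -5$
$H{\left(L \right)} = \frac{1}{2 L}$
$q{\left(I \right)} = \frac{1}{2 I}$
$r{\left(S \right)} = 0$
$r^{3}{\left(q{\left(b \right)} \right)} = 0^{3} = 0$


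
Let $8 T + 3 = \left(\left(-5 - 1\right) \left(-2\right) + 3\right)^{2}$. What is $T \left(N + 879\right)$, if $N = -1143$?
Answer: $-7326$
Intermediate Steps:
$T = \frac{111}{4}$ ($T = - \frac{3}{8} + \frac{\left(\left(-5 - 1\right) \left(-2\right) + 3\right)^{2}}{8} = - \frac{3}{8} + \frac{\left(\left(-6\right) \left(-2\right) + 3\right)^{2}}{8} = - \frac{3}{8} + \frac{\left(12 + 3\right)^{2}}{8} = - \frac{3}{8} + \frac{15^{2}}{8} = - \frac{3}{8} + \frac{1}{8} \cdot 225 = - \frac{3}{8} + \frac{225}{8} = \frac{111}{4} \approx 27.75$)
$T \left(N + 879\right) = \frac{111 \left(-1143 + 879\right)}{4} = \frac{111}{4} \left(-264\right) = -7326$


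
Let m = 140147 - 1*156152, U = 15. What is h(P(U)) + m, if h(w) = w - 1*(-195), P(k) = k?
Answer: -15795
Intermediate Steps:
m = -16005 (m = 140147 - 156152 = -16005)
h(w) = 195 + w (h(w) = w + 195 = 195 + w)
h(P(U)) + m = (195 + 15) - 16005 = 210 - 16005 = -15795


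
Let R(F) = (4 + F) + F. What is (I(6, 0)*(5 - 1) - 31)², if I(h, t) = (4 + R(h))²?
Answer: 2461761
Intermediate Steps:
R(F) = 4 + 2*F
I(h, t) = (8 + 2*h)² (I(h, t) = (4 + (4 + 2*h))² = (8 + 2*h)²)
(I(6, 0)*(5 - 1) - 31)² = ((4*(4 + 6)²)*(5 - 1) - 31)² = ((4*10²)*4 - 31)² = ((4*100)*4 - 31)² = (400*4 - 31)² = (1600 - 31)² = 1569² = 2461761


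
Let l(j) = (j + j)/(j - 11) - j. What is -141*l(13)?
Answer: 0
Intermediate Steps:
l(j) = -j + 2*j/(-11 + j) (l(j) = (2*j)/(-11 + j) - j = 2*j/(-11 + j) - j = -j + 2*j/(-11 + j))
-141*l(13) = -1833*(13 - 1*13)/(-11 + 13) = -1833*(13 - 13)/2 = -1833*0/2 = -141*0 = 0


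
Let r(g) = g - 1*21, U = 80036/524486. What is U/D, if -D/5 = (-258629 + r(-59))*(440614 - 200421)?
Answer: 214/435716680250465 ≈ 4.9114e-13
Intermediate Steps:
U = 40018/262243 (U = 80036*(1/524486) = 40018/262243 ≈ 0.15260)
r(g) = -21 + g (r(g) = g - 21 = -21 + g)
D = 310700454185 (D = -5*(-258629 + (-21 - 59))*(440614 - 200421) = -5*(-258629 - 80)*240193 = -(-1293545)*240193 = -5*(-62140090837) = 310700454185)
U/D = (40018/262243)/310700454185 = (40018/262243)*(1/310700454185) = 214/435716680250465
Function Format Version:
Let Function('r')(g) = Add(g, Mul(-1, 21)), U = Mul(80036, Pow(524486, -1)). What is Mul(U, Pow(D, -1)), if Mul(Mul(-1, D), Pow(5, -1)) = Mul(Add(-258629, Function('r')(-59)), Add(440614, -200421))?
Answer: Rational(214, 435716680250465) ≈ 4.9114e-13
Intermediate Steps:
U = Rational(40018, 262243) (U = Mul(80036, Rational(1, 524486)) = Rational(40018, 262243) ≈ 0.15260)
Function('r')(g) = Add(-21, g) (Function('r')(g) = Add(g, -21) = Add(-21, g))
D = 310700454185 (D = Mul(-5, Mul(Add(-258629, Add(-21, -59)), Add(440614, -200421))) = Mul(-5, Mul(Add(-258629, -80), 240193)) = Mul(-5, Mul(-258709, 240193)) = Mul(-5, -62140090837) = 310700454185)
Mul(U, Pow(D, -1)) = Mul(Rational(40018, 262243), Pow(310700454185, -1)) = Mul(Rational(40018, 262243), Rational(1, 310700454185)) = Rational(214, 435716680250465)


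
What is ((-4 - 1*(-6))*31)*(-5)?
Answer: -310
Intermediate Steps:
((-4 - 1*(-6))*31)*(-5) = ((-4 + 6)*31)*(-5) = (2*31)*(-5) = 62*(-5) = -310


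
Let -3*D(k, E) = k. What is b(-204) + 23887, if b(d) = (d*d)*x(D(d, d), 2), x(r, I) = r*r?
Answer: 192456271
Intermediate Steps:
D(k, E) = -k/3
x(r, I) = r²
b(d) = d⁴/9 (b(d) = (d*d)*(-d/3)² = d²*(d²/9) = d⁴/9)
b(-204) + 23887 = (⅑)*(-204)⁴ + 23887 = (⅑)*1731891456 + 23887 = 192432384 + 23887 = 192456271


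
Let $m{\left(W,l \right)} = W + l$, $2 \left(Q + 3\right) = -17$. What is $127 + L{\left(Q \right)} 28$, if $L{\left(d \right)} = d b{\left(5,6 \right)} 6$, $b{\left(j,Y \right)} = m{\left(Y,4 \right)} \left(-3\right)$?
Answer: $58087$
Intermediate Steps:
$Q = - \frac{23}{2}$ ($Q = -3 + \frac{1}{2} \left(-17\right) = -3 - \frac{17}{2} = - \frac{23}{2} \approx -11.5$)
$b{\left(j,Y \right)} = -12 - 3 Y$ ($b{\left(j,Y \right)} = \left(Y + 4\right) \left(-3\right) = \left(4 + Y\right) \left(-3\right) = -12 - 3 Y$)
$L{\left(d \right)} = - 180 d$ ($L{\left(d \right)} = d \left(-12 - 18\right) 6 = d \left(-30\right) 6 = - 30 d 6 = - 180 d$)
$127 + L{\left(Q \right)} 28 = 127 + \left(-180\right) \left(- \frac{23}{2}\right) 28 = 127 + 2070 \cdot 28 = 127 + 57960 = 58087$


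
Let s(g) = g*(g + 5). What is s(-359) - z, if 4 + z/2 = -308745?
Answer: 744584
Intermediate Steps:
z = -617498 (z = -8 + 2*(-308745) = -8 - 617490 = -617498)
s(g) = g*(5 + g)
s(-359) - z = -359*(5 - 359) - 1*(-617498) = -359*(-354) + 617498 = 127086 + 617498 = 744584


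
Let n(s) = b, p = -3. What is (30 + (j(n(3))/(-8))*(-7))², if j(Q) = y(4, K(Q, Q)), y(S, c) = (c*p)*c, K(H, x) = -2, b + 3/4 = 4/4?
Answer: 1521/4 ≈ 380.25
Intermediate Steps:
b = ¼ (b = -¾ + 4/4 = -¾ + 4*(¼) = -¾ + 1 = ¼ ≈ 0.25000)
n(s) = ¼
y(S, c) = -3*c² (y(S, c) = (c*(-3))*c = (-3*c)*c = -3*c²)
j(Q) = -12 (j(Q) = -3*(-2)² = -3*4 = -12)
(30 + (j(n(3))/(-8))*(-7))² = (30 - 12/(-8)*(-7))² = (30 - 12*(-⅛)*(-7))² = (30 + (3/2)*(-7))² = (30 - 21/2)² = (39/2)² = 1521/4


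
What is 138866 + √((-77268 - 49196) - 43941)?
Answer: 138866 + I*√170405 ≈ 1.3887e+5 + 412.8*I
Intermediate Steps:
138866 + √((-77268 - 49196) - 43941) = 138866 + √(-126464 - 43941) = 138866 + √(-170405) = 138866 + I*√170405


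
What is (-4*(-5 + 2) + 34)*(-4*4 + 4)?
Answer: -552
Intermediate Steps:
(-4*(-5 + 2) + 34)*(-4*4 + 4) = (-4*(-3) + 34)*(-16 + 4) = (12 + 34)*(-12) = 46*(-12) = -552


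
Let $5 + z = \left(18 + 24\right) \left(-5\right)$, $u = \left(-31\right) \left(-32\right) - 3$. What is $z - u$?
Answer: $-1204$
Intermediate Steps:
$u = 989$ ($u = 992 - 3 = 989$)
$z = -215$ ($z = -5 + \left(18 + 24\right) \left(-5\right) = -5 + 42 \left(-5\right) = -5 - 210 = -215$)
$z - u = -215 - 989 = -1204$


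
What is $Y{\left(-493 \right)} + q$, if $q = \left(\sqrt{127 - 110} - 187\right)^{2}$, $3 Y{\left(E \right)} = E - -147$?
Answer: $\frac{104612}{3} - 374 \sqrt{17} \approx 33329.0$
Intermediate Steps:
$Y{\left(E \right)} = 49 + \frac{E}{3}$ ($Y{\left(E \right)} = \frac{E - -147}{3} = \frac{E + 147}{3} = \frac{147 + E}{3} = 49 + \frac{E}{3}$)
$q = \left(-187 + \sqrt{17}\right)^{2}$ ($q = \left(\sqrt{17} - 187\right)^{2} = \left(-187 + \sqrt{17}\right)^{2} \approx 33444.0$)
$Y{\left(-493 \right)} + q = \left(49 + \frac{1}{3} \left(-493\right)\right) + \left(187 - \sqrt{17}\right)^{2} = \left(49 - \frac{493}{3}\right) + \left(187 - \sqrt{17}\right)^{2} = - \frac{346}{3} + \left(187 - \sqrt{17}\right)^{2}$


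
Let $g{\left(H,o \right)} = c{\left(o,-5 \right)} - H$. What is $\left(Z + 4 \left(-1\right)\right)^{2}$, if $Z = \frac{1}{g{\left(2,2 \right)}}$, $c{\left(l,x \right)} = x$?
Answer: $\frac{841}{49} \approx 17.163$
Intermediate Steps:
$g{\left(H,o \right)} = -5 - H$
$Z = - \frac{1}{7}$ ($Z = \frac{1}{-5 - 2} = \frac{1}{-7} = - \frac{1}{7} \approx -0.14286$)
$\left(Z + 4 \left(-1\right)\right)^{2} = \left(- \frac{1}{7} + 4 \left(-1\right)\right)^{2} = \left(- \frac{1}{7} - 4\right)^{2} = \left(- \frac{29}{7}\right)^{2} = \frac{841}{49}$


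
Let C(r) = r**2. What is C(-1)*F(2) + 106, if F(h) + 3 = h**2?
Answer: 107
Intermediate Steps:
F(h) = -3 + h**2
C(-1)*F(2) + 106 = (-1)**2*(-3 + 2**2) + 106 = 1*(-3 + 4) + 106 = 1*1 + 106 = 1 + 106 = 107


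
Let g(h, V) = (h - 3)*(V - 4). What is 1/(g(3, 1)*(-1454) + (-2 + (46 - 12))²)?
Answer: 1/1024 ≈ 0.00097656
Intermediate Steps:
g(h, V) = (-4 + V)*(-3 + h) (g(h, V) = (-3 + h)*(-4 + V) = (-4 + V)*(-3 + h))
1/(g(3, 1)*(-1454) + (-2 + (46 - 12))²) = 1/((12 - 4*3 - 3*1 + 1*3)*(-1454) + (-2 + (46 - 12))²) = 1/((12 - 12 - 3 + 3)*(-1454) + (-2 + 34)²) = 1/(0*(-1454) + 32²) = 1/(0 + 1024) = 1/1024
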